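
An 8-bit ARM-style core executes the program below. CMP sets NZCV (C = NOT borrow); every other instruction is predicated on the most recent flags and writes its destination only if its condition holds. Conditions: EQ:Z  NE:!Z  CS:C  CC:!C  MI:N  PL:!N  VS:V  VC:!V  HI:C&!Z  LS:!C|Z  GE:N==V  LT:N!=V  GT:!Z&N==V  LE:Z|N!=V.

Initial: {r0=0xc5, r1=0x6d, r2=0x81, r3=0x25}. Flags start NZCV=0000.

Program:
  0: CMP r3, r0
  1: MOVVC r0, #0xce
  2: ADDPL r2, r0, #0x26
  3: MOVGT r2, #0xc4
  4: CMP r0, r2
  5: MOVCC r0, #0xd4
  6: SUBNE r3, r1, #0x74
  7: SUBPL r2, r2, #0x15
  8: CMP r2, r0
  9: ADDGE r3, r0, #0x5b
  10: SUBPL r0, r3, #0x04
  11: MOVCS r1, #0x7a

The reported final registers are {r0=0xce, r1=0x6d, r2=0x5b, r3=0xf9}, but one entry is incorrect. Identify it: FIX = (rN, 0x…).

0: ✓ CMP  NZCV=0000
1: ✓ MOVVC  r0←0xce
2: ✓ ADDPL  r2←0xf4
3: ✓ MOVGT  r2←0xc4
4: ✓ CMP  NZCV=0010
5: · MOVCC
6: ✓ SUBNE  r3←0xf9
7: ✓ SUBPL  r2←0xaf
8: ✓ CMP  NZCV=1000
9: · ADDGE
10: · SUBPL
11: · MOVCS

FIX = (r2, 0xaf)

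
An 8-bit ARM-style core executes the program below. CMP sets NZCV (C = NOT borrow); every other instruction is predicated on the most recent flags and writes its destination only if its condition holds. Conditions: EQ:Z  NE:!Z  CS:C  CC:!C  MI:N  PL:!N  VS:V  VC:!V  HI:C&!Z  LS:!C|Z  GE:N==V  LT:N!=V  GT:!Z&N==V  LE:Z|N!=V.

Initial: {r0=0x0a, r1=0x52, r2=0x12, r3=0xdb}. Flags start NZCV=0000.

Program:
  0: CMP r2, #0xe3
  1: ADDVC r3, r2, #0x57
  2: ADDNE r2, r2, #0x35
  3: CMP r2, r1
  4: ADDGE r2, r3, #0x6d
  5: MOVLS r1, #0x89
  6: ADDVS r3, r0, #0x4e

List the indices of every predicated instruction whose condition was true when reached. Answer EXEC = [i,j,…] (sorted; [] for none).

EXEC = [1,2,5]

0: ✓ CMP  NZCV=0000
1: ✓ ADDVC  r3←0x69
2: ✓ ADDNE  r2←0x47
3: ✓ CMP  NZCV=1000
4: · ADDGE
5: ✓ MOVLS  r1←0x89
6: · ADDVS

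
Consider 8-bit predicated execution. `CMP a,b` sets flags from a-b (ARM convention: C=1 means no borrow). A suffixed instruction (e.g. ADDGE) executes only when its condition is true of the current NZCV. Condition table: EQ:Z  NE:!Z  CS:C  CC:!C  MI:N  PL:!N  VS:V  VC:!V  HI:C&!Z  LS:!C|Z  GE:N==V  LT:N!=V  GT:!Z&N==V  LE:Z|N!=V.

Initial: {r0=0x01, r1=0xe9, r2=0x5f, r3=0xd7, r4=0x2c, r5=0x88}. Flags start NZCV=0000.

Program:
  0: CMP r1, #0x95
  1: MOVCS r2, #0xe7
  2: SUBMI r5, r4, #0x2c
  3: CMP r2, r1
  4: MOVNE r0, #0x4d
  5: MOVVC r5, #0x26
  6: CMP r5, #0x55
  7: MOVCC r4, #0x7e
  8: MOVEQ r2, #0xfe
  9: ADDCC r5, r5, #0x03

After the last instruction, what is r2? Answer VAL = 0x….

[0] flags=0010 → (cmp)
[1] flags=0010 CS?T → r2=0xe7
[2] flags=0010 MI?F → skip
[3] flags=1000 → (cmp)
[4] flags=1000 NE?T → r0=0x4d
[5] flags=1000 VC?T → r5=0x26
[6] flags=1000 → (cmp)
[7] flags=1000 CC?T → r4=0x7e
[8] flags=1000 EQ?F → skip
[9] flags=1000 CC?T → r5=0x29

VAL = 0xe7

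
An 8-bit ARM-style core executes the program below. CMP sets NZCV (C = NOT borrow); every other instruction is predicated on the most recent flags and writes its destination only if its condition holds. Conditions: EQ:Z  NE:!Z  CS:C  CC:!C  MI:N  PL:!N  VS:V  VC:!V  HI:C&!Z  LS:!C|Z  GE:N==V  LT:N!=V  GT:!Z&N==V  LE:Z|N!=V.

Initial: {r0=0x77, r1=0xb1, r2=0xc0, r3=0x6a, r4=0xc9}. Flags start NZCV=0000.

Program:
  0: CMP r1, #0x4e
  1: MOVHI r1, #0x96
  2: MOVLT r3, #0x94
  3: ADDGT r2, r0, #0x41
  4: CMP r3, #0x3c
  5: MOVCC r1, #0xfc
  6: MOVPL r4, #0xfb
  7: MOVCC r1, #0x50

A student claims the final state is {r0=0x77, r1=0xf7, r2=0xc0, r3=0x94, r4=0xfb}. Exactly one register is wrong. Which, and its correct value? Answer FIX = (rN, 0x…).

[0] flags=0011 → (cmp)
[1] flags=0011 HI?T → r1=0x96
[2] flags=0011 LT?T → r3=0x94
[3] flags=0011 GT?F → skip
[4] flags=0011 → (cmp)
[5] flags=0011 CC?F → skip
[6] flags=0011 PL?T → r4=0xfb
[7] flags=0011 CC?F → skip

FIX = (r1, 0x96)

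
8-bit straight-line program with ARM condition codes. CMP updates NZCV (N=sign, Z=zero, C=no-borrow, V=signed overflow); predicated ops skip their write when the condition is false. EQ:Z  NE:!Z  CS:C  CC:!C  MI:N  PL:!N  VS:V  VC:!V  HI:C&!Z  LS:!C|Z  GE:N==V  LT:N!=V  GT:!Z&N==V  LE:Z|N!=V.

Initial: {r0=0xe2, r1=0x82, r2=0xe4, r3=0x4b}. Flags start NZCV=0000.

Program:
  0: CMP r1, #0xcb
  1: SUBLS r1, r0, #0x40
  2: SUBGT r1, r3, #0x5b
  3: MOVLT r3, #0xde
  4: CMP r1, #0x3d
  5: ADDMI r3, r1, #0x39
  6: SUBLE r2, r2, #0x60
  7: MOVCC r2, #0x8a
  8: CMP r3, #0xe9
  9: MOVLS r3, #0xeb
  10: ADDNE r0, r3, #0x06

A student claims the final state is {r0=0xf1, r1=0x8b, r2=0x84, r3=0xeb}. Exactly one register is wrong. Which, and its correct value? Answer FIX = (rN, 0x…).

FIX = (r1, 0xa2)

[0] flags=1000 → (cmp)
[1] flags=1000 LS?T → r1=0xa2
[2] flags=1000 GT?F → skip
[3] flags=1000 LT?T → r3=0xde
[4] flags=0011 → (cmp)
[5] flags=0011 MI?F → skip
[6] flags=0011 LE?T → r2=0x84
[7] flags=0011 CC?F → skip
[8] flags=1000 → (cmp)
[9] flags=1000 LS?T → r3=0xeb
[10] flags=1000 NE?T → r0=0xf1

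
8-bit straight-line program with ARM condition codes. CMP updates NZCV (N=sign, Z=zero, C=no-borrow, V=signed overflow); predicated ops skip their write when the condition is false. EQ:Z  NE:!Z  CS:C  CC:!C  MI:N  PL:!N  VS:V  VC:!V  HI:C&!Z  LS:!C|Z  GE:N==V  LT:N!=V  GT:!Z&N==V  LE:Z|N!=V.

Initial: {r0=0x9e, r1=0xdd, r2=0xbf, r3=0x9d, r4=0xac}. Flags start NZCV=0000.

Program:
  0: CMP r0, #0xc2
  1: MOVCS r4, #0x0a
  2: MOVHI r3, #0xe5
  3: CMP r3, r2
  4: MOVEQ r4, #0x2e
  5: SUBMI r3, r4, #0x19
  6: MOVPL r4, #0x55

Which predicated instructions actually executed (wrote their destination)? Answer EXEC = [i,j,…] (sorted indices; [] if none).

EXEC = [5]

[0] flags=1000 → (cmp)
[1] flags=1000 CS?F → skip
[2] flags=1000 HI?F → skip
[3] flags=1000 → (cmp)
[4] flags=1000 EQ?F → skip
[5] flags=1000 MI?T → r3=0x93
[6] flags=1000 PL?F → skip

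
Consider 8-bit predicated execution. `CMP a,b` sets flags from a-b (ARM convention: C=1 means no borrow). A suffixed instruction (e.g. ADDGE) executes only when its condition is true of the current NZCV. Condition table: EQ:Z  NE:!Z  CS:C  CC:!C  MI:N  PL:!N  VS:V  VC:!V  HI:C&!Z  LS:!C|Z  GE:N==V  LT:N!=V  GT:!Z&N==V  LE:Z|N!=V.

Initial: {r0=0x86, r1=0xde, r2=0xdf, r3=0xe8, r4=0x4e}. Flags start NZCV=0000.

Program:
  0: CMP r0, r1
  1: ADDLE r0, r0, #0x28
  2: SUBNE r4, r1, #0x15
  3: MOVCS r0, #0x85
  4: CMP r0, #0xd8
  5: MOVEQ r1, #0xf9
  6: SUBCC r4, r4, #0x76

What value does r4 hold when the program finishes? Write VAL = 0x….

0: ✓ CMP  NZCV=1000
1: ✓ ADDLE  r0←0xae
2: ✓ SUBNE  r4←0xc9
3: · MOVCS
4: ✓ CMP  NZCV=1000
5: · MOVEQ
6: ✓ SUBCC  r4←0x53

VAL = 0x53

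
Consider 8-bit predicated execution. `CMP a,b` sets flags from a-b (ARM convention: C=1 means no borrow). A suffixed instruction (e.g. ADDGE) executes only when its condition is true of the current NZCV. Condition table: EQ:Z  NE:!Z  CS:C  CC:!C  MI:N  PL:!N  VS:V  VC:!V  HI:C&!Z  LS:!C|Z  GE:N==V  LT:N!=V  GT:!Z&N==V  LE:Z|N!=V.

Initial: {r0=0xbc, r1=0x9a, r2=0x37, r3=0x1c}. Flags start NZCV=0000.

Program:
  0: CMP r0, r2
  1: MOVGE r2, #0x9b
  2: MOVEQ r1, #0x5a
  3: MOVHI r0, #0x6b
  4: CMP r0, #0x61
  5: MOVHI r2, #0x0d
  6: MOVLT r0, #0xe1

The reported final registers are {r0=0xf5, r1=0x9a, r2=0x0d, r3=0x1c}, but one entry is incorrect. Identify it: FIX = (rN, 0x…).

FIX = (r0, 0x6b)

[0] flags=1010 → (cmp)
[1] flags=1010 GE?F → skip
[2] flags=1010 EQ?F → skip
[3] flags=1010 HI?T → r0=0x6b
[4] flags=0010 → (cmp)
[5] flags=0010 HI?T → r2=0x0d
[6] flags=0010 LT?F → skip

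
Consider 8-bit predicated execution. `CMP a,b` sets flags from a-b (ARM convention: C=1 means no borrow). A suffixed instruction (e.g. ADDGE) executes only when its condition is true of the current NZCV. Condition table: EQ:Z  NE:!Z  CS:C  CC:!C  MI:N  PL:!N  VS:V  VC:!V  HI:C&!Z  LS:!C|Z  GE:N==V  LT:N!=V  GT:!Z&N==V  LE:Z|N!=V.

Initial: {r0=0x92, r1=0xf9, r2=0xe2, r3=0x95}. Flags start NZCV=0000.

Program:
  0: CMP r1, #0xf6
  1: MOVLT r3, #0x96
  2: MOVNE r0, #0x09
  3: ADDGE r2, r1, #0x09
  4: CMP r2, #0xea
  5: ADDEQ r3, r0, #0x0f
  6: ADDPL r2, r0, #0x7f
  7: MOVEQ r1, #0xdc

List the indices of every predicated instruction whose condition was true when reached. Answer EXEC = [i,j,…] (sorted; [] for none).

[0] flags=0010 → (cmp)
[1] flags=0010 LT?F → skip
[2] flags=0010 NE?T → r0=0x09
[3] flags=0010 GE?T → r2=0x02
[4] flags=0000 → (cmp)
[5] flags=0000 EQ?F → skip
[6] flags=0000 PL?T → r2=0x88
[7] flags=0000 EQ?F → skip

EXEC = [2,3,6]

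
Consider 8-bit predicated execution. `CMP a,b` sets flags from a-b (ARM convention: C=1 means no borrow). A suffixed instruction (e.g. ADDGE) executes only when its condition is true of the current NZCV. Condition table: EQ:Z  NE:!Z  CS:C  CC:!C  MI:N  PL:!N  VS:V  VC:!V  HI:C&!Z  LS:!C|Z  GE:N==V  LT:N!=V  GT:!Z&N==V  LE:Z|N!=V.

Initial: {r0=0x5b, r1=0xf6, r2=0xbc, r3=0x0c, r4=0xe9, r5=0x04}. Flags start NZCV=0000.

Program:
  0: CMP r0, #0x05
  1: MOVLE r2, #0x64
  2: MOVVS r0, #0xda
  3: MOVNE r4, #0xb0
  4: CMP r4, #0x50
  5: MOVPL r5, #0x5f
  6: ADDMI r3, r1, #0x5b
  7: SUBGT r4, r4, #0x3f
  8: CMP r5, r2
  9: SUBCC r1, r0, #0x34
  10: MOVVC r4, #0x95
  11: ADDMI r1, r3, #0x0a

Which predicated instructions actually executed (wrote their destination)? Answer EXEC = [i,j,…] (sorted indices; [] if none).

0: ✓ CMP  NZCV=0010
1: · MOVLE
2: · MOVVS
3: ✓ MOVNE  r4←0xb0
4: ✓ CMP  NZCV=0011
5: ✓ MOVPL  r5←0x5f
6: · ADDMI
7: · SUBGT
8: ✓ CMP  NZCV=1001
9: ✓ SUBCC  r1←0x27
10: · MOVVC
11: ✓ ADDMI  r1←0x16

EXEC = [3,5,9,11]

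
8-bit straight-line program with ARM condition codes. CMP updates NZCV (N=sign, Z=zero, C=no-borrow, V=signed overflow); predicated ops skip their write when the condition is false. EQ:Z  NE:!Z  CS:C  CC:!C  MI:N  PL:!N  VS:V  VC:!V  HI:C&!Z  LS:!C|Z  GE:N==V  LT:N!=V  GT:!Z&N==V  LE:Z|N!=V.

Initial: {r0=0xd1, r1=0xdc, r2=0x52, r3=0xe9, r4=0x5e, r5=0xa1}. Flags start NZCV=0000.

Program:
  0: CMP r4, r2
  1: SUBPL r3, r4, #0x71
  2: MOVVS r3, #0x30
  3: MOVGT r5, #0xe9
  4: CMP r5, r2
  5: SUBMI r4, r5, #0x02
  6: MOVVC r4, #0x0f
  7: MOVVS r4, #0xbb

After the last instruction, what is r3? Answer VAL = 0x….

0: ✓ CMP  NZCV=0010
1: ✓ SUBPL  r3←0xed
2: · MOVVS
3: ✓ MOVGT  r5←0xe9
4: ✓ CMP  NZCV=1010
5: ✓ SUBMI  r4←0xe7
6: ✓ MOVVC  r4←0x0f
7: · MOVVS

VAL = 0xed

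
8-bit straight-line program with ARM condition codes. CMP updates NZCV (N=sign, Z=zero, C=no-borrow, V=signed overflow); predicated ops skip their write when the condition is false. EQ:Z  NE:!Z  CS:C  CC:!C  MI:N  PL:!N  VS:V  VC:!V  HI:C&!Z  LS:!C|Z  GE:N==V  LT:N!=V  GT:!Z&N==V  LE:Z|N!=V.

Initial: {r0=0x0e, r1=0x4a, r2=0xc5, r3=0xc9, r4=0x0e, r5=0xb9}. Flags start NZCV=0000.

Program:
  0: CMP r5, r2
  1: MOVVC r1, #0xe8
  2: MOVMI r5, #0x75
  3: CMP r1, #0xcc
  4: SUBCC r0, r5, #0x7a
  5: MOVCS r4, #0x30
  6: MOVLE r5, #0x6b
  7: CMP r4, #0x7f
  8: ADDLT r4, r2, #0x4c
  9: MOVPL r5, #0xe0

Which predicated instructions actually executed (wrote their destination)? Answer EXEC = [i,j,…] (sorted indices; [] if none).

EXEC = [1,2,5,8]

[0] flags=1000 → (cmp)
[1] flags=1000 VC?T → r1=0xe8
[2] flags=1000 MI?T → r5=0x75
[3] flags=0010 → (cmp)
[4] flags=0010 CC?F → skip
[5] flags=0010 CS?T → r4=0x30
[6] flags=0010 LE?F → skip
[7] flags=1000 → (cmp)
[8] flags=1000 LT?T → r4=0x11
[9] flags=1000 PL?F → skip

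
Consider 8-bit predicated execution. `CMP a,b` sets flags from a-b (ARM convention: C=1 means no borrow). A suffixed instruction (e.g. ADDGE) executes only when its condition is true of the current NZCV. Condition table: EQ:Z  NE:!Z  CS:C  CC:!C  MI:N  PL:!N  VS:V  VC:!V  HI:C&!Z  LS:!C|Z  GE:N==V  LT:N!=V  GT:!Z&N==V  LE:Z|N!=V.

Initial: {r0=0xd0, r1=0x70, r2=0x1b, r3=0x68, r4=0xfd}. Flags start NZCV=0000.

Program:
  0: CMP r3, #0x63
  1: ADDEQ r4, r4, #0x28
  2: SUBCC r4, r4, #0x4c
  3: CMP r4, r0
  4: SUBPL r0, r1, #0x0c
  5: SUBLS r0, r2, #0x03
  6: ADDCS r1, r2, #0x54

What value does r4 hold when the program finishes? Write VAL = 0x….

[0] flags=0010 → (cmp)
[1] flags=0010 EQ?F → skip
[2] flags=0010 CC?F → skip
[3] flags=0010 → (cmp)
[4] flags=0010 PL?T → r0=0x64
[5] flags=0010 LS?F → skip
[6] flags=0010 CS?T → r1=0x6f

VAL = 0xfd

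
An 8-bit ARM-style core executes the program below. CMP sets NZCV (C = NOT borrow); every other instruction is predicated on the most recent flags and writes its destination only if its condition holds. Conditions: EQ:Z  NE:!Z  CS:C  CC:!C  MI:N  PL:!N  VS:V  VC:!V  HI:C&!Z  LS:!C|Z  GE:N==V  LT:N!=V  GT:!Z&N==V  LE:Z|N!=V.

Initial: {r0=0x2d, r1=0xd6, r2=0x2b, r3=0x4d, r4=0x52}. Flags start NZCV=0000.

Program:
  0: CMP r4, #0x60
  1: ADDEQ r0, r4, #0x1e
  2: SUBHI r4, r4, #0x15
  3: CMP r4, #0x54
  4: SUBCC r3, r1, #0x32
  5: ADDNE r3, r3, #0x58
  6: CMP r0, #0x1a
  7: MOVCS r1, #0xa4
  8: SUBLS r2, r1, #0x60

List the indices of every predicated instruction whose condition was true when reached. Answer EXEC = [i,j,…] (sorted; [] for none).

[0] flags=1000 → (cmp)
[1] flags=1000 EQ?F → skip
[2] flags=1000 HI?F → skip
[3] flags=1000 → (cmp)
[4] flags=1000 CC?T → r3=0xa4
[5] flags=1000 NE?T → r3=0xfc
[6] flags=0010 → (cmp)
[7] flags=0010 CS?T → r1=0xa4
[8] flags=0010 LS?F → skip

EXEC = [4,5,7]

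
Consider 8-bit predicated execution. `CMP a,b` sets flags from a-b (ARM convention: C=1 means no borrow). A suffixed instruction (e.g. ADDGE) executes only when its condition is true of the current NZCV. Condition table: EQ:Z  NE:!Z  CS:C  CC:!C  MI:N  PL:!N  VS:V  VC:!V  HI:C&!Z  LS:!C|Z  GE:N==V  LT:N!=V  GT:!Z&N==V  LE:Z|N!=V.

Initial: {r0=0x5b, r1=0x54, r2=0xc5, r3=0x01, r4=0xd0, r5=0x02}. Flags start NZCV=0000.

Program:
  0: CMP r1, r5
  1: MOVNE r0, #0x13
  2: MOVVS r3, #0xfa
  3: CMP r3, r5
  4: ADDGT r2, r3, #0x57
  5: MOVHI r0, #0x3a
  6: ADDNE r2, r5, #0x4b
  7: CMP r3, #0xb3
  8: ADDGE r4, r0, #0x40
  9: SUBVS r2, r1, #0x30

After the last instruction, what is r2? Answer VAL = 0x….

VAL = 0x4d

0: ✓ CMP  NZCV=0010
1: ✓ MOVNE  r0←0x13
2: · MOVVS
3: ✓ CMP  NZCV=1000
4: · ADDGT
5: · MOVHI
6: ✓ ADDNE  r2←0x4d
7: ✓ CMP  NZCV=0000
8: ✓ ADDGE  r4←0x53
9: · SUBVS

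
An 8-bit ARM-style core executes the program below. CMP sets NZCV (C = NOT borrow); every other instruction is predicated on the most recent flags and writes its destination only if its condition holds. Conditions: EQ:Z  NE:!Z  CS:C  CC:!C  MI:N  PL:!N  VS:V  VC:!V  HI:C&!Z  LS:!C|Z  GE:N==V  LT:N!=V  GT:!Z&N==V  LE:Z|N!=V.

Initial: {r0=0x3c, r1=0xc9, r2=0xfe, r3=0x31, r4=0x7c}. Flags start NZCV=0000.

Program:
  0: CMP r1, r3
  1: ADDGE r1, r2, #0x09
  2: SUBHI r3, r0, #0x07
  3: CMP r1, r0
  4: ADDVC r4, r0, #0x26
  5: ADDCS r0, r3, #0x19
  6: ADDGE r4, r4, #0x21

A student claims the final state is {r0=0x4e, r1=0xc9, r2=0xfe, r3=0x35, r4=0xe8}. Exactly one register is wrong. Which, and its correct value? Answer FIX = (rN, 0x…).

0: ✓ CMP  NZCV=1010
1: · ADDGE
2: ✓ SUBHI  r3←0x35
3: ✓ CMP  NZCV=1010
4: ✓ ADDVC  r4←0x62
5: ✓ ADDCS  r0←0x4e
6: · ADDGE

FIX = (r4, 0x62)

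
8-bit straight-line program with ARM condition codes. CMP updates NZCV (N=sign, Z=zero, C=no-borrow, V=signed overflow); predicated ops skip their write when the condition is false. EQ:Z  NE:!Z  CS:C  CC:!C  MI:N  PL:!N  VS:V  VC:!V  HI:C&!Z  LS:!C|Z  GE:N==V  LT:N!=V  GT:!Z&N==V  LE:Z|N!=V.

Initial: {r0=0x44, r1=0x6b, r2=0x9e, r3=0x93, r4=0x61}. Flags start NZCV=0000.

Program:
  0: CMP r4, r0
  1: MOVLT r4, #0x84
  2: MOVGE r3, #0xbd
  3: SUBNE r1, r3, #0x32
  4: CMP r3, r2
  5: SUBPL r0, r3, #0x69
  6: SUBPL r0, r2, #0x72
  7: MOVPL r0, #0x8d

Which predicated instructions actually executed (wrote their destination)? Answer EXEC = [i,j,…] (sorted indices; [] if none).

[0] flags=0010 → (cmp)
[1] flags=0010 LT?F → skip
[2] flags=0010 GE?T → r3=0xbd
[3] flags=0010 NE?T → r1=0x8b
[4] flags=0010 → (cmp)
[5] flags=0010 PL?T → r0=0x54
[6] flags=0010 PL?T → r0=0x2c
[7] flags=0010 PL?T → r0=0x8d

EXEC = [2,3,5,6,7]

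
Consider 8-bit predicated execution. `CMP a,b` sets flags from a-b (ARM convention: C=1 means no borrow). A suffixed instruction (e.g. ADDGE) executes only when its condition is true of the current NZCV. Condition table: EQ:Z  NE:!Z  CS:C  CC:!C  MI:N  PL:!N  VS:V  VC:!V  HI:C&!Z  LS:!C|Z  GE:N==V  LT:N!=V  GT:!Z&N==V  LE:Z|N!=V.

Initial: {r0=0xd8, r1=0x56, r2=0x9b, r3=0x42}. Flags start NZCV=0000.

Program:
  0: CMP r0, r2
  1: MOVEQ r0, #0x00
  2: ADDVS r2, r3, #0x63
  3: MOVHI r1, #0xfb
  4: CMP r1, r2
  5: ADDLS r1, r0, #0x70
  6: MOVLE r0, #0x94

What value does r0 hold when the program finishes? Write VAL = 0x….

0: ✓ CMP  NZCV=0010
1: · MOVEQ
2: · ADDVS
3: ✓ MOVHI  r1←0xfb
4: ✓ CMP  NZCV=0010
5: · ADDLS
6: · MOVLE

VAL = 0xd8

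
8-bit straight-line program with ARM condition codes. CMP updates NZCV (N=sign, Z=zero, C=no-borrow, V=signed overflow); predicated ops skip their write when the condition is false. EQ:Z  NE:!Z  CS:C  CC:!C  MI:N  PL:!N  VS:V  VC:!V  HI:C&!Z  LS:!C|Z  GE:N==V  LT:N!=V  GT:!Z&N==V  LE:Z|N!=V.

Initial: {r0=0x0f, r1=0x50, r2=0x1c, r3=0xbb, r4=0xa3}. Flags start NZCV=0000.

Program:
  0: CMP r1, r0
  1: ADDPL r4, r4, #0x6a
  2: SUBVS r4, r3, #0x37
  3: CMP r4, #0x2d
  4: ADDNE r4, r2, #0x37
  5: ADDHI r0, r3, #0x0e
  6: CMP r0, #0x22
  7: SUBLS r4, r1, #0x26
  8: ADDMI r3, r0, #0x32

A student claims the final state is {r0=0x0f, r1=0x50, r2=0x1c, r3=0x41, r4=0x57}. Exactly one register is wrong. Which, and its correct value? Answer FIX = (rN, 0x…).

FIX = (r4, 0x2a)

0: ✓ CMP  NZCV=0010
1: ✓ ADDPL  r4←0x0d
2: · SUBVS
3: ✓ CMP  NZCV=1000
4: ✓ ADDNE  r4←0x53
5: · ADDHI
6: ✓ CMP  NZCV=1000
7: ✓ SUBLS  r4←0x2a
8: ✓ ADDMI  r3←0x41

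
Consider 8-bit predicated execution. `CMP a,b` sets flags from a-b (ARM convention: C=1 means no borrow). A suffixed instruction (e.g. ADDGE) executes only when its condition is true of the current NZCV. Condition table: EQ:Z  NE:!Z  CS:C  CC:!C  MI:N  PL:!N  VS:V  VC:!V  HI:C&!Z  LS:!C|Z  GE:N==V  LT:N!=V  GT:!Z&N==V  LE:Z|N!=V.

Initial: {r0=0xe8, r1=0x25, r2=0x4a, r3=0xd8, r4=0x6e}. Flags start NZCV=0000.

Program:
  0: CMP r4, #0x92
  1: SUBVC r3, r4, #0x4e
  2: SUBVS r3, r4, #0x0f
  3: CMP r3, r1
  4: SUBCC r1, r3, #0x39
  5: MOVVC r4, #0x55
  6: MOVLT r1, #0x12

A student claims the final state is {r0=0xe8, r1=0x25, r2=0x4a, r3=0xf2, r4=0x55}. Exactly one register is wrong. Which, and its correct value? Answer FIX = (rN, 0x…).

0: ✓ CMP  NZCV=1001
1: · SUBVC
2: ✓ SUBVS  r3←0x5f
3: ✓ CMP  NZCV=0010
4: · SUBCC
5: ✓ MOVVC  r4←0x55
6: · MOVLT

FIX = (r3, 0x5f)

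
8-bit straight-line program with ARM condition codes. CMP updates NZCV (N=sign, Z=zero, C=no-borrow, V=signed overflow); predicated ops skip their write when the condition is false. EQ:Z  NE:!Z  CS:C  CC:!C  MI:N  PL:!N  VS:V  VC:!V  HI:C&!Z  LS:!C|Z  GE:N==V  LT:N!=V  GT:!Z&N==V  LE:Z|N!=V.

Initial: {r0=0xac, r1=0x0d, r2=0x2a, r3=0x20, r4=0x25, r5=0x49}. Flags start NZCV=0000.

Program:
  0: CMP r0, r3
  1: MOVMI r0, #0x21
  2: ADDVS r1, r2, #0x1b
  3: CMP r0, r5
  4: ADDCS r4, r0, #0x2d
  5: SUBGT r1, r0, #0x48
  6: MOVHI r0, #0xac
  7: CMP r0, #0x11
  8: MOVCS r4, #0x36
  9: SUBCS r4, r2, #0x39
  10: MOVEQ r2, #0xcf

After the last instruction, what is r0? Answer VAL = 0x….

0: ✓ CMP  NZCV=1010
1: ✓ MOVMI  r0←0x21
2: · ADDVS
3: ✓ CMP  NZCV=1000
4: · ADDCS
5: · SUBGT
6: · MOVHI
7: ✓ CMP  NZCV=0010
8: ✓ MOVCS  r4←0x36
9: ✓ SUBCS  r4←0xf1
10: · MOVEQ

VAL = 0x21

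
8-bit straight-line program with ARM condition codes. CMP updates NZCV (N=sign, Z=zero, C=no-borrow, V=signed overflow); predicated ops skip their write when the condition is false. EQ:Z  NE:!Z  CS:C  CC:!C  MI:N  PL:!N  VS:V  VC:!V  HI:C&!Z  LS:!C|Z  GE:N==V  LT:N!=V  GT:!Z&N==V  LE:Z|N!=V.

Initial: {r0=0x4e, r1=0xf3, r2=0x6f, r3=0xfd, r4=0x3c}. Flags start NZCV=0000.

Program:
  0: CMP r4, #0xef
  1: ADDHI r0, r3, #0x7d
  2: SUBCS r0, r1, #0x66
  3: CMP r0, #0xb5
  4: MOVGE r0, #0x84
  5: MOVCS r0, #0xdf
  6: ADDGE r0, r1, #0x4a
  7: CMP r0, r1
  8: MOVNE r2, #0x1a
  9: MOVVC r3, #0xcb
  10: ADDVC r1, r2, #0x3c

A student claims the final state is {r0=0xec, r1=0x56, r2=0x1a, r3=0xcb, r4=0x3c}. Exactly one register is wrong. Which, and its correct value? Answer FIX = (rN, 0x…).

FIX = (r0, 0x3d)

[0] flags=0000 → (cmp)
[1] flags=0000 HI?F → skip
[2] flags=0000 CS?F → skip
[3] flags=1001 → (cmp)
[4] flags=1001 GE?T → r0=0x84
[5] flags=1001 CS?F → skip
[6] flags=1001 GE?T → r0=0x3d
[7] flags=0000 → (cmp)
[8] flags=0000 NE?T → r2=0x1a
[9] flags=0000 VC?T → r3=0xcb
[10] flags=0000 VC?T → r1=0x56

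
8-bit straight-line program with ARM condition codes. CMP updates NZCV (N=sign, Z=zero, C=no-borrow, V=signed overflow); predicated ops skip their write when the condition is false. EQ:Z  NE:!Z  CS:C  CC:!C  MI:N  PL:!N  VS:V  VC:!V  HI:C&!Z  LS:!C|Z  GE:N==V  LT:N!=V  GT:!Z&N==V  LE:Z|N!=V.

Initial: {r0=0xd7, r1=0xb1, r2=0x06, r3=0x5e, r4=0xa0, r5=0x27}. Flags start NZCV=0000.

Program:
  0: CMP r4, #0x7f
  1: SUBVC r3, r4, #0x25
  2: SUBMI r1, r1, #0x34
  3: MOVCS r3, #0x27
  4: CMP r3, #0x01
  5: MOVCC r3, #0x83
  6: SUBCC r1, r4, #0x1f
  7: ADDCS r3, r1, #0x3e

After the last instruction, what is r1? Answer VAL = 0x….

0: ✓ CMP  NZCV=0011
1: · SUBVC
2: · SUBMI
3: ✓ MOVCS  r3←0x27
4: ✓ CMP  NZCV=0010
5: · MOVCC
6: · SUBCC
7: ✓ ADDCS  r3←0xef

VAL = 0xb1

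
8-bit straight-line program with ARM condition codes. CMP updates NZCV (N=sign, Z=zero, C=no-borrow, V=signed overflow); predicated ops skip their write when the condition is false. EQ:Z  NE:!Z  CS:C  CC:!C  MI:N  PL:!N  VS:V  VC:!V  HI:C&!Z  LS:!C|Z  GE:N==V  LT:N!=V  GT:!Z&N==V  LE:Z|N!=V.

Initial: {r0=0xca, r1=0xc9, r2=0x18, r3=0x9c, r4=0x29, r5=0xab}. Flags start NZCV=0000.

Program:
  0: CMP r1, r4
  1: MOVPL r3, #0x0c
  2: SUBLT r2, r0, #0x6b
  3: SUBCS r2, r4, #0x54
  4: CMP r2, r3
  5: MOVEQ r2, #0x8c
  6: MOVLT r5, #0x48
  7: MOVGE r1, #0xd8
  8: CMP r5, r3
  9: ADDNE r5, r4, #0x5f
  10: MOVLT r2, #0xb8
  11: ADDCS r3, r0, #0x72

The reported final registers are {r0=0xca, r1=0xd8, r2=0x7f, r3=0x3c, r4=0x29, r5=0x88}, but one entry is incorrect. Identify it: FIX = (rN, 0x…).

FIX = (r2, 0xd5)

[0] flags=1010 → (cmp)
[1] flags=1010 PL?F → skip
[2] flags=1010 LT?T → r2=0x5f
[3] flags=1010 CS?T → r2=0xd5
[4] flags=0010 → (cmp)
[5] flags=0010 EQ?F → skip
[6] flags=0010 LT?F → skip
[7] flags=0010 GE?T → r1=0xd8
[8] flags=0010 → (cmp)
[9] flags=0010 NE?T → r5=0x88
[10] flags=0010 LT?F → skip
[11] flags=0010 CS?T → r3=0x3c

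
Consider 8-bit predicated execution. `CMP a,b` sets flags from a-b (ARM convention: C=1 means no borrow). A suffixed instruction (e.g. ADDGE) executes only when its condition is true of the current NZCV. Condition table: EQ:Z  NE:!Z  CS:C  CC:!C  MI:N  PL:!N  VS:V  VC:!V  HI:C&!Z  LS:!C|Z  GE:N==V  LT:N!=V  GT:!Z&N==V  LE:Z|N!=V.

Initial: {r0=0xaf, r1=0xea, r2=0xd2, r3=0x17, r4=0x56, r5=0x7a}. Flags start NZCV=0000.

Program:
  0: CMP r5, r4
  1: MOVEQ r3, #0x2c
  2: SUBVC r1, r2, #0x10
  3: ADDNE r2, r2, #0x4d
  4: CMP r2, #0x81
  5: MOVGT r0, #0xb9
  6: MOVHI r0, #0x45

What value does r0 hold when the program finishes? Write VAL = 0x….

0: ✓ CMP  NZCV=0010
1: · MOVEQ
2: ✓ SUBVC  r1←0xc2
3: ✓ ADDNE  r2←0x1f
4: ✓ CMP  NZCV=1001
5: ✓ MOVGT  r0←0xb9
6: · MOVHI

VAL = 0xb9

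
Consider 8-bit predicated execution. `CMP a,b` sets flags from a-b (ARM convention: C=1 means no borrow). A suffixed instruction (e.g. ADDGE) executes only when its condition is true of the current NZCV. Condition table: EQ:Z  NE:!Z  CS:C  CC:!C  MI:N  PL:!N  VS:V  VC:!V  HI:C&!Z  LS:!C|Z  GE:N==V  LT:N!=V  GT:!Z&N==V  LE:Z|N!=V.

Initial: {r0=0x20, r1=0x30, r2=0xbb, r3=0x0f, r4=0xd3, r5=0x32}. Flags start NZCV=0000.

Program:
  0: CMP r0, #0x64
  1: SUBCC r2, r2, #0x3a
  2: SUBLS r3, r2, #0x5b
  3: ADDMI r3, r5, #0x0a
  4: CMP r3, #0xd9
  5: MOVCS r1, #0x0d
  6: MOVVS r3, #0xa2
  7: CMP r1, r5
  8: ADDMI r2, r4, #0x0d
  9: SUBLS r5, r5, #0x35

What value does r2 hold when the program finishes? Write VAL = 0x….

[0] flags=1000 → (cmp)
[1] flags=1000 CC?T → r2=0x81
[2] flags=1000 LS?T → r3=0x26
[3] flags=1000 MI?T → r3=0x3c
[4] flags=0000 → (cmp)
[5] flags=0000 CS?F → skip
[6] flags=0000 VS?F → skip
[7] flags=1000 → (cmp)
[8] flags=1000 MI?T → r2=0xe0
[9] flags=1000 LS?T → r5=0xfd

VAL = 0xe0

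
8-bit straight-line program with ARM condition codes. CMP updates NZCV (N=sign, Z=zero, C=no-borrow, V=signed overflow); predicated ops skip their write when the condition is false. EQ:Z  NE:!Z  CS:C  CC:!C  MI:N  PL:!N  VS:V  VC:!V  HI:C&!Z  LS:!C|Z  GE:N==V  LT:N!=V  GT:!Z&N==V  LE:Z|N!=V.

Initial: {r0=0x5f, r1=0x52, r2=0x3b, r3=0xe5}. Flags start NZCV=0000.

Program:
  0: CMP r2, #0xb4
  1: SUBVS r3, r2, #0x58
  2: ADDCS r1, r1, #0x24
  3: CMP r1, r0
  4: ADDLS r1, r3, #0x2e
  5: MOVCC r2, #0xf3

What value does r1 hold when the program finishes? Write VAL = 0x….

VAL = 0x11

[0] flags=1001 → (cmp)
[1] flags=1001 VS?T → r3=0xe3
[2] flags=1001 CS?F → skip
[3] flags=1000 → (cmp)
[4] flags=1000 LS?T → r1=0x11
[5] flags=1000 CC?T → r2=0xf3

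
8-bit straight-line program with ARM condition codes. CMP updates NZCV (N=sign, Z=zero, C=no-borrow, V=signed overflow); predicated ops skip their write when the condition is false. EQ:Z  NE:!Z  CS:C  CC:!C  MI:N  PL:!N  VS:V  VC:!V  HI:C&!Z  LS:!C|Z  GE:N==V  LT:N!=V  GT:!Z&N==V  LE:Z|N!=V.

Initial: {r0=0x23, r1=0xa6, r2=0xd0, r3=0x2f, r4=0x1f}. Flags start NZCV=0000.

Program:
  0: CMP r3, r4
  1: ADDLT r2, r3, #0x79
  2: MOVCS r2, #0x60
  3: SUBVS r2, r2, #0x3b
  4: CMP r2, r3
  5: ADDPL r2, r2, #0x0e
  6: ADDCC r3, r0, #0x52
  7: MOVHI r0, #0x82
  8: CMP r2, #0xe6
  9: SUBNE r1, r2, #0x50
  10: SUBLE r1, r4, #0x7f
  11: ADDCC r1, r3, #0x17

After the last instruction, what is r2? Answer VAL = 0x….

0: ✓ CMP  NZCV=0010
1: · ADDLT
2: ✓ MOVCS  r2←0x60
3: · SUBVS
4: ✓ CMP  NZCV=0010
5: ✓ ADDPL  r2←0x6e
6: · ADDCC
7: ✓ MOVHI  r0←0x82
8: ✓ CMP  NZCV=1001
9: ✓ SUBNE  r1←0x1e
10: · SUBLE
11: ✓ ADDCC  r1←0x46

VAL = 0x6e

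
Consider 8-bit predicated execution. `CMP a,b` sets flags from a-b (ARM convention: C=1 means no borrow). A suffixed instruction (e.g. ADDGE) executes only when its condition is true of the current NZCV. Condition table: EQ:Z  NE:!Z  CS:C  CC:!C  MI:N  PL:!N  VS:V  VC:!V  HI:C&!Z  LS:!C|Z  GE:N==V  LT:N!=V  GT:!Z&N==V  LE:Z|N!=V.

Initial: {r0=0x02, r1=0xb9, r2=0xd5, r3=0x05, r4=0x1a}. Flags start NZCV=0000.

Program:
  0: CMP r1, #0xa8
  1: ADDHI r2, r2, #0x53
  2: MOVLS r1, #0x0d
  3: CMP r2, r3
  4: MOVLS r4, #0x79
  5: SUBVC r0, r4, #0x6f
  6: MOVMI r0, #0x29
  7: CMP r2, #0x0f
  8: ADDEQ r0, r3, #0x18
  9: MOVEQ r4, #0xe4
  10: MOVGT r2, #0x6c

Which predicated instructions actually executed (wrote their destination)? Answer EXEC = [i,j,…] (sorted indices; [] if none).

EXEC = [1,5,10]

[0] flags=0010 → (cmp)
[1] flags=0010 HI?T → r2=0x28
[2] flags=0010 LS?F → skip
[3] flags=0010 → (cmp)
[4] flags=0010 LS?F → skip
[5] flags=0010 VC?T → r0=0xab
[6] flags=0010 MI?F → skip
[7] flags=0010 → (cmp)
[8] flags=0010 EQ?F → skip
[9] flags=0010 EQ?F → skip
[10] flags=0010 GT?T → r2=0x6c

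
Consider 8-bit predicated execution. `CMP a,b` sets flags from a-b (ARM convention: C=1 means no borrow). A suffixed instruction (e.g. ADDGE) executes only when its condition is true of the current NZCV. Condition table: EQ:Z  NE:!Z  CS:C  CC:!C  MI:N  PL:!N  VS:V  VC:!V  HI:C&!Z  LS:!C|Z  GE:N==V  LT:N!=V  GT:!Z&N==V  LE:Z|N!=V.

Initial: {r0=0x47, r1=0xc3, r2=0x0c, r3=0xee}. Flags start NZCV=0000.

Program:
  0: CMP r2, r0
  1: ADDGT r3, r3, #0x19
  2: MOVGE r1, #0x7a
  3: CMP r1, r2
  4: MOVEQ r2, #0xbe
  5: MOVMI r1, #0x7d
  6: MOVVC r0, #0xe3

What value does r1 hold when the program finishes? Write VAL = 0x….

VAL = 0x7d

[0] flags=1000 → (cmp)
[1] flags=1000 GT?F → skip
[2] flags=1000 GE?F → skip
[3] flags=1010 → (cmp)
[4] flags=1010 EQ?F → skip
[5] flags=1010 MI?T → r1=0x7d
[6] flags=1010 VC?T → r0=0xe3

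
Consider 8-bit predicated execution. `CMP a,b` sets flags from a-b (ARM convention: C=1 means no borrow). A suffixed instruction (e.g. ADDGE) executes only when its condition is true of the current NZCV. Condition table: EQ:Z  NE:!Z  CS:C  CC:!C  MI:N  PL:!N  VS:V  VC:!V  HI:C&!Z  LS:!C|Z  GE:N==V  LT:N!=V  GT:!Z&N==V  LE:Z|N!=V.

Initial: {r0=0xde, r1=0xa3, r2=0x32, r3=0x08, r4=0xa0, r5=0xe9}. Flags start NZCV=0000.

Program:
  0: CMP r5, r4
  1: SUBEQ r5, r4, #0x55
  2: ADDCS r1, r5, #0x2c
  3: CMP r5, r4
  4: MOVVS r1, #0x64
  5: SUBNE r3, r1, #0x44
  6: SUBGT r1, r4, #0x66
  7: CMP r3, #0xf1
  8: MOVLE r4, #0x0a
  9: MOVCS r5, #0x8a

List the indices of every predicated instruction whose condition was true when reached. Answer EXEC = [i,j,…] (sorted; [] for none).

[0] flags=0010 → (cmp)
[1] flags=0010 EQ?F → skip
[2] flags=0010 CS?T → r1=0x15
[3] flags=0010 → (cmp)
[4] flags=0010 VS?F → skip
[5] flags=0010 NE?T → r3=0xd1
[6] flags=0010 GT?T → r1=0x3a
[7] flags=1000 → (cmp)
[8] flags=1000 LE?T → r4=0x0a
[9] flags=1000 CS?F → skip

EXEC = [2,5,6,8]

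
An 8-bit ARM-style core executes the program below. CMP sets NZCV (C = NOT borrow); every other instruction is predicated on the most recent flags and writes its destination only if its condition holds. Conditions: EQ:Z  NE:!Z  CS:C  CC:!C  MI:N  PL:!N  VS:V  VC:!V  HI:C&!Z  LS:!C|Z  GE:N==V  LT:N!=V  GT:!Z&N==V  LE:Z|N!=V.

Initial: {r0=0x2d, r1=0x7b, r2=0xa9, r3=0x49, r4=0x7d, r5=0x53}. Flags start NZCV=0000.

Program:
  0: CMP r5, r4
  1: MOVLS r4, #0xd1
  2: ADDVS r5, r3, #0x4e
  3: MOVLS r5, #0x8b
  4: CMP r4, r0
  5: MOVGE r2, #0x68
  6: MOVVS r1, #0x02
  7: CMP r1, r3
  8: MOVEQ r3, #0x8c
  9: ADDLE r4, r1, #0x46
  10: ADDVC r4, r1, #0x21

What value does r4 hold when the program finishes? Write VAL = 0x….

0: ✓ CMP  NZCV=1000
1: ✓ MOVLS  r4←0xd1
2: · ADDVS
3: ✓ MOVLS  r5←0x8b
4: ✓ CMP  NZCV=1010
5: · MOVGE
6: · MOVVS
7: ✓ CMP  NZCV=0010
8: · MOVEQ
9: · ADDLE
10: ✓ ADDVC  r4←0x9c

VAL = 0x9c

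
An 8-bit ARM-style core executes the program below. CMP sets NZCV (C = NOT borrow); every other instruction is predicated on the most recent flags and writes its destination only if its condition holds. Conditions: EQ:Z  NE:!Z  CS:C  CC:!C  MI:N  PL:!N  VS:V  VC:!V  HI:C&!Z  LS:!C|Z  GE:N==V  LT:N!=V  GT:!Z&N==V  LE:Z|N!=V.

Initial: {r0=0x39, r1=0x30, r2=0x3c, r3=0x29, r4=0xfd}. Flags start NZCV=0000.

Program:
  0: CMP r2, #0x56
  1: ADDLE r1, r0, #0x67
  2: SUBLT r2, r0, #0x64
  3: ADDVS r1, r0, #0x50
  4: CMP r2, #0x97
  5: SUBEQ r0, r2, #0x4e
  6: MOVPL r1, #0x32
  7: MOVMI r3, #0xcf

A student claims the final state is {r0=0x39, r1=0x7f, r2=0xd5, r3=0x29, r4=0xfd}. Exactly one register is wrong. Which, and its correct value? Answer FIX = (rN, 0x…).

0: ✓ CMP  NZCV=1000
1: ✓ ADDLE  r1←0xa0
2: ✓ SUBLT  r2←0xd5
3: · ADDVS
4: ✓ CMP  NZCV=0010
5: · SUBEQ
6: ✓ MOVPL  r1←0x32
7: · MOVMI

FIX = (r1, 0x32)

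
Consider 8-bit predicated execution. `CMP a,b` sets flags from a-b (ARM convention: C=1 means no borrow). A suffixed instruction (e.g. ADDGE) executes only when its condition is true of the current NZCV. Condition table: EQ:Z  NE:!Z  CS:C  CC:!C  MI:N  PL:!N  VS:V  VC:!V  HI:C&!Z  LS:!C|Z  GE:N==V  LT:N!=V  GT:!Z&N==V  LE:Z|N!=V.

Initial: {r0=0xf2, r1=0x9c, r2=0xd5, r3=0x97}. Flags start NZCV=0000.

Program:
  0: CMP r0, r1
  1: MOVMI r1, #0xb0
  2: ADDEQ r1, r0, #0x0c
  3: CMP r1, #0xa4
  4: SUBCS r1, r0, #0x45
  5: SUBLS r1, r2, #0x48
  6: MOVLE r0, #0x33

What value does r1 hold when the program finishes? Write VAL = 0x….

[0] flags=0010 → (cmp)
[1] flags=0010 MI?F → skip
[2] flags=0010 EQ?F → skip
[3] flags=1000 → (cmp)
[4] flags=1000 CS?F → skip
[5] flags=1000 LS?T → r1=0x8d
[6] flags=1000 LE?T → r0=0x33

VAL = 0x8d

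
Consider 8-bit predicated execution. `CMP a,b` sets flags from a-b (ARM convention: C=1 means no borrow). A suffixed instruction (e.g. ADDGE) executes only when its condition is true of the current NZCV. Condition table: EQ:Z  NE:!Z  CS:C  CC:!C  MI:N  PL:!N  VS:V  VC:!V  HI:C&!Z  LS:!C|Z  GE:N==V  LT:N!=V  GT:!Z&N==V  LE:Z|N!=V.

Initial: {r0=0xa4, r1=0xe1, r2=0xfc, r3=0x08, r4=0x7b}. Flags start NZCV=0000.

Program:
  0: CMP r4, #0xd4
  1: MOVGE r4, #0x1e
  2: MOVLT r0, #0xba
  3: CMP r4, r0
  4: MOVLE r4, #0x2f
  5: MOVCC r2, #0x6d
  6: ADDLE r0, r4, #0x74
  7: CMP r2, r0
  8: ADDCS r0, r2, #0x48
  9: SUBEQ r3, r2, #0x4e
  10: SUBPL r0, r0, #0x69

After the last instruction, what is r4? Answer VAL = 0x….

VAL = 0x1e

0: ✓ CMP  NZCV=1001
1: ✓ MOVGE  r4←0x1e
2: · MOVLT
3: ✓ CMP  NZCV=0000
4: · MOVLE
5: ✓ MOVCC  r2←0x6d
6: · ADDLE
7: ✓ CMP  NZCV=1001
8: · ADDCS
9: · SUBEQ
10: · SUBPL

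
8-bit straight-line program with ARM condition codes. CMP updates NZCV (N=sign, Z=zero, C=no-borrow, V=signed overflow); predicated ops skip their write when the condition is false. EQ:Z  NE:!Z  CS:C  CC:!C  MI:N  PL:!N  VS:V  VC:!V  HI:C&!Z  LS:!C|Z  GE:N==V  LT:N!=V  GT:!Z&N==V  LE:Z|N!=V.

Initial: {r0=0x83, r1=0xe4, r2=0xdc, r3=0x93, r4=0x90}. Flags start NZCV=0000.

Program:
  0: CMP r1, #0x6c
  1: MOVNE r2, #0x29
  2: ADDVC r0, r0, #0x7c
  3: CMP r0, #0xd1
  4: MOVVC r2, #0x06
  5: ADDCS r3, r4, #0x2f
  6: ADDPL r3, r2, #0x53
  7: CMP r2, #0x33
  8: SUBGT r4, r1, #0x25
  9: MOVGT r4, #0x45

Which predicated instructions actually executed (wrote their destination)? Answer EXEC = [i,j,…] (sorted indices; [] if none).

EXEC = [1,4]

0: ✓ CMP  NZCV=0011
1: ✓ MOVNE  r2←0x29
2: · ADDVC
3: ✓ CMP  NZCV=1000
4: ✓ MOVVC  r2←0x06
5: · ADDCS
6: · ADDPL
7: ✓ CMP  NZCV=1000
8: · SUBGT
9: · MOVGT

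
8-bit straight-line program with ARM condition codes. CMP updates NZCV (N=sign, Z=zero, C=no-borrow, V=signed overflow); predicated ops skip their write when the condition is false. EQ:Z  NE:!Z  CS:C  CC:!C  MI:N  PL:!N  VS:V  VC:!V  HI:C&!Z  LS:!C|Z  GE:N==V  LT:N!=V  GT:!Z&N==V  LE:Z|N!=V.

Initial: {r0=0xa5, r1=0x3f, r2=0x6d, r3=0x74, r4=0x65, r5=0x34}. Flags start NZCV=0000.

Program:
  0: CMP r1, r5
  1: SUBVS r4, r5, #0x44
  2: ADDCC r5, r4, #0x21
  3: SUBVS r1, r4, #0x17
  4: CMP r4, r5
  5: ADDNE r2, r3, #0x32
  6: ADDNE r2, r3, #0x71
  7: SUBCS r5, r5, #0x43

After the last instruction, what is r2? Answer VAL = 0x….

0: ✓ CMP  NZCV=0010
1: · SUBVS
2: · ADDCC
3: · SUBVS
4: ✓ CMP  NZCV=0010
5: ✓ ADDNE  r2←0xa6
6: ✓ ADDNE  r2←0xe5
7: ✓ SUBCS  r5←0xf1

VAL = 0xe5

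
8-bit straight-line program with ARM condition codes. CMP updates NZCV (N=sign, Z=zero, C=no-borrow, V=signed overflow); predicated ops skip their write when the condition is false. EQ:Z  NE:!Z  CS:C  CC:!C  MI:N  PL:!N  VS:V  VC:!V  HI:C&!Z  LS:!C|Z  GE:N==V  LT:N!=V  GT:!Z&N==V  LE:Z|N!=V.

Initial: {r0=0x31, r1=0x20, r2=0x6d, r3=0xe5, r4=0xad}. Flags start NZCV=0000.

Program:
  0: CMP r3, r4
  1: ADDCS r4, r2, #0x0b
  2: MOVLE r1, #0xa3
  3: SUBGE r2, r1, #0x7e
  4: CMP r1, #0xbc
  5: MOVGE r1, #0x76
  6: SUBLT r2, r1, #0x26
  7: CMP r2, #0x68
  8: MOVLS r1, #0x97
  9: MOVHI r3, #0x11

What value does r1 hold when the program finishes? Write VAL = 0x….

VAL = 0x76

0: ✓ CMP  NZCV=0010
1: ✓ ADDCS  r4←0x78
2: · MOVLE
3: ✓ SUBGE  r2←0xa2
4: ✓ CMP  NZCV=0000
5: ✓ MOVGE  r1←0x76
6: · SUBLT
7: ✓ CMP  NZCV=0011
8: · MOVLS
9: ✓ MOVHI  r3←0x11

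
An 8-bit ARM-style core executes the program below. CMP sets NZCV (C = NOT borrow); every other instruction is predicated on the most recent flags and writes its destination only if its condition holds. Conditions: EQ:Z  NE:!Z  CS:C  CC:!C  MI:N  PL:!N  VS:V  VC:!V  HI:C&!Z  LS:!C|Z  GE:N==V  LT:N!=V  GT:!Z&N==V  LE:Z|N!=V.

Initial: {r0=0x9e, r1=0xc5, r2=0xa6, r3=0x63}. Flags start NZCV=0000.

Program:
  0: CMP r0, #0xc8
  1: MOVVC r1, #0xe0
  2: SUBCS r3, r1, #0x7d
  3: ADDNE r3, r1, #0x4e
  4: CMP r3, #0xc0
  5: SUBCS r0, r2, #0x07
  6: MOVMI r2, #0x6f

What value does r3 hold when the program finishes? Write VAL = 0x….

0: ✓ CMP  NZCV=1000
1: ✓ MOVVC  r1←0xe0
2: · SUBCS
3: ✓ ADDNE  r3←0x2e
4: ✓ CMP  NZCV=0000
5: · SUBCS
6: · MOVMI

VAL = 0x2e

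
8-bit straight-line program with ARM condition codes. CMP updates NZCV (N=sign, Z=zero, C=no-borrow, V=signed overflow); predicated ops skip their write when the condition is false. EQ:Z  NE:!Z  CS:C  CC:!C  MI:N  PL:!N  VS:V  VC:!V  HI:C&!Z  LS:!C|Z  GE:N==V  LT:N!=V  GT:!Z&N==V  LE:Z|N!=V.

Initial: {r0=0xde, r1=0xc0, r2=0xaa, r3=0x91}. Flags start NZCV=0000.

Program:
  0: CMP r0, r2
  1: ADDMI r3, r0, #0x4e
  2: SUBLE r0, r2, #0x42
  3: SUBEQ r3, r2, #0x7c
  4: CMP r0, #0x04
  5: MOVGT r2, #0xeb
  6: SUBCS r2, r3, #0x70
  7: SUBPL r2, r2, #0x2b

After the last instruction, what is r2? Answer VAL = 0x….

[0] flags=0010 → (cmp)
[1] flags=0010 MI?F → skip
[2] flags=0010 LE?F → skip
[3] flags=0010 EQ?F → skip
[4] flags=1010 → (cmp)
[5] flags=1010 GT?F → skip
[6] flags=1010 CS?T → r2=0x21
[7] flags=1010 PL?F → skip

VAL = 0x21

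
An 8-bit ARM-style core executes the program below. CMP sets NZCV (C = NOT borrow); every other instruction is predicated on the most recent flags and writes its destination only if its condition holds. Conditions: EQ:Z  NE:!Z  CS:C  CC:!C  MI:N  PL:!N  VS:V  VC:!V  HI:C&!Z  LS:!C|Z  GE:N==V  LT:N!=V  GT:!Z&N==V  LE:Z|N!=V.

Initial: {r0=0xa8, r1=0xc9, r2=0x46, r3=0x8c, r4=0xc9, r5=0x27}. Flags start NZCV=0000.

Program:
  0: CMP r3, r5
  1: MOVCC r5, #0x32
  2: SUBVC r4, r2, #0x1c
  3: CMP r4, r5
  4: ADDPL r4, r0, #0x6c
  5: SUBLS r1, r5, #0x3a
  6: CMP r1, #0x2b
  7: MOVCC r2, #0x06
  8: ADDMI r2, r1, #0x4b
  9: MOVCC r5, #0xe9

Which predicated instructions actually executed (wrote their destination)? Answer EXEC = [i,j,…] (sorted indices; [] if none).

EXEC = [8]

[0] flags=0011 → (cmp)
[1] flags=0011 CC?F → skip
[2] flags=0011 VC?F → skip
[3] flags=1010 → (cmp)
[4] flags=1010 PL?F → skip
[5] flags=1010 LS?F → skip
[6] flags=1010 → (cmp)
[7] flags=1010 CC?F → skip
[8] flags=1010 MI?T → r2=0x14
[9] flags=1010 CC?F → skip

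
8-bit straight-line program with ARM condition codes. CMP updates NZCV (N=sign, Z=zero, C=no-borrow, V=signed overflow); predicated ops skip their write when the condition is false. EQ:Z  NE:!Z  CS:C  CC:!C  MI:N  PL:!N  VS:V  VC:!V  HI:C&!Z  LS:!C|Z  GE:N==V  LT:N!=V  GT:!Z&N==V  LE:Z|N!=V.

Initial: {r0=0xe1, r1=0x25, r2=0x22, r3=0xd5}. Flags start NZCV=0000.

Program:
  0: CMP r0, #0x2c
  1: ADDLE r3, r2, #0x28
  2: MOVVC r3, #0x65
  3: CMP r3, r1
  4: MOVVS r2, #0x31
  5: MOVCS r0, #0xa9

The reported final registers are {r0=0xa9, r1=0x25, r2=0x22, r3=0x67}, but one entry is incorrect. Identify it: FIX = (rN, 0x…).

[0] flags=1010 → (cmp)
[1] flags=1010 LE?T → r3=0x4a
[2] flags=1010 VC?T → r3=0x65
[3] flags=0010 → (cmp)
[4] flags=0010 VS?F → skip
[5] flags=0010 CS?T → r0=0xa9

FIX = (r3, 0x65)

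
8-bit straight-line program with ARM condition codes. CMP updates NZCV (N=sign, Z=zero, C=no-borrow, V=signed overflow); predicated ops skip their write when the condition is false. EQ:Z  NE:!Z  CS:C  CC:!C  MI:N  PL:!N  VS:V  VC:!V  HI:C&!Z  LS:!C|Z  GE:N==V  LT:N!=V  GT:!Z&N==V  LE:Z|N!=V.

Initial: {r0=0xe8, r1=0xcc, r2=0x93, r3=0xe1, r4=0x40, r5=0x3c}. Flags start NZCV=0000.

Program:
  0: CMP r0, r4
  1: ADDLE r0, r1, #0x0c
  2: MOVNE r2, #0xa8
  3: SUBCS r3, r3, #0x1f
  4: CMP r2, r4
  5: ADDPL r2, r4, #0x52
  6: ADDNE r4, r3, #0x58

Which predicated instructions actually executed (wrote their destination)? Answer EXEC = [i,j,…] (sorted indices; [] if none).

[0] flags=1010 → (cmp)
[1] flags=1010 LE?T → r0=0xd8
[2] flags=1010 NE?T → r2=0xa8
[3] flags=1010 CS?T → r3=0xc2
[4] flags=0011 → (cmp)
[5] flags=0011 PL?T → r2=0x92
[6] flags=0011 NE?T → r4=0x1a

EXEC = [1,2,3,5,6]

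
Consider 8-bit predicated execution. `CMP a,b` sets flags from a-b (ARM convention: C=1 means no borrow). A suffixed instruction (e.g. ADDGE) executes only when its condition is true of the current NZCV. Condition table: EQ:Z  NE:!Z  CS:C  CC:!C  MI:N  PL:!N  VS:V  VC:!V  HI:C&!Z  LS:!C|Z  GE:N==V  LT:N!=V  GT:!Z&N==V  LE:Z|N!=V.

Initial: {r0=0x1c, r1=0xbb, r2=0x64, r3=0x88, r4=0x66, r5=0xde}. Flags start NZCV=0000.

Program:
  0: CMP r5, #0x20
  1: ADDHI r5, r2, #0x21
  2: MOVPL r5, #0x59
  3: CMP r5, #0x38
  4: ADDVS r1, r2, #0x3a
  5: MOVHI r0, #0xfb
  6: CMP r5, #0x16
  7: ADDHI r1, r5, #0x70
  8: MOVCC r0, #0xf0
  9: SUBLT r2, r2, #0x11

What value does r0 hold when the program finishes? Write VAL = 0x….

VAL = 0xfb

0: ✓ CMP  NZCV=1010
1: ✓ ADDHI  r5←0x85
2: · MOVPL
3: ✓ CMP  NZCV=0011
4: ✓ ADDVS  r1←0x9e
5: ✓ MOVHI  r0←0xfb
6: ✓ CMP  NZCV=0011
7: ✓ ADDHI  r1←0xf5
8: · MOVCC
9: ✓ SUBLT  r2←0x53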